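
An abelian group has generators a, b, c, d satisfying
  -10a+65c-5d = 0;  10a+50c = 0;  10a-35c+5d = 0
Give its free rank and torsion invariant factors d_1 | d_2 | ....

Answer: M ≅ ℤ^1 ⊕ ℤ/5 ⊕ ℤ/10 ⊕ ℤ/30

Derivation:
rank_ℚ(R)=3; free=4−3=1
SNF(R) diag = [5, 10, 30] → torsion [5, 10, 30]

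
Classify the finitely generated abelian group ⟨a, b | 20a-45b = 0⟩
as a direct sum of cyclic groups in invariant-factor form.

rank_ℚ(R)=1; free=2−1=1
SNF(R) diag = [5] → torsion [5]

Answer: M ≅ ℤ^1 ⊕ ℤ/5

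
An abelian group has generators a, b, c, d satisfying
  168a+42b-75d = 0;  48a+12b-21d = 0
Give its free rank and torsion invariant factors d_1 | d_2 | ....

rank_ℚ(R)=2; free=4−2=2
SNF(R) diag = [3, 6] → torsion [3, 6]

Answer: M ≅ ℤ^2 ⊕ ℤ/3 ⊕ ℤ/6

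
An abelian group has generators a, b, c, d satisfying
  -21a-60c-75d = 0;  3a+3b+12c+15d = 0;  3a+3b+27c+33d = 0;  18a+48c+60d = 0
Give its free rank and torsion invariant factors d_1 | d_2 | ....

rank_ℚ(R)=4; free=4−4=0
SNF(R) diag = [3, 3, 3, 6] → torsion [3, 3, 3, 6]

Answer: M ≅ ℤ/3 ⊕ ℤ/3 ⊕ ℤ/3 ⊕ ℤ/6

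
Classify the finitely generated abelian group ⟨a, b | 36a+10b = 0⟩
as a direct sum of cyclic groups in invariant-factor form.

Answer: M ≅ ℤ^1 ⊕ ℤ/2

Derivation:
rank_ℚ(R)=1; free=2−1=1
SNF(R) diag = [2] → torsion [2]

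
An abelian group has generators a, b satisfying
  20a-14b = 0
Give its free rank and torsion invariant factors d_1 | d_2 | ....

rank_ℚ(R)=1; free=2−1=1
SNF(R) diag = [2] → torsion [2]

Answer: M ≅ ℤ^1 ⊕ ℤ/2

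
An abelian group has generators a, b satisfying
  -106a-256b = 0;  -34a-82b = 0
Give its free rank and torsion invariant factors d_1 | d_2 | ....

rank_ℚ(R)=2; free=2−2=0
SNF(R) diag = [2, 6] → torsion [2, 6]

Answer: M ≅ ℤ/2 ⊕ ℤ/6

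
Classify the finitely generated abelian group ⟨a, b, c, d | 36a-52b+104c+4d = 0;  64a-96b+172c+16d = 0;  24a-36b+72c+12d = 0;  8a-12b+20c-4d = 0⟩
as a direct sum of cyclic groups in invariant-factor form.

Answer: M ≅ ℤ/4 ⊕ ℤ/4 ⊕ ℤ/12 ⊕ ℤ/24

Derivation:
rank_ℚ(R)=4; free=4−4=0
SNF(R) diag = [4, 4, 12, 24] → torsion [4, 4, 12, 24]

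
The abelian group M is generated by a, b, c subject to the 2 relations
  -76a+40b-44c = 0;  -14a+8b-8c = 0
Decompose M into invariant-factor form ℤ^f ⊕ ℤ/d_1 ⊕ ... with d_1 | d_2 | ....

rank_ℚ(R)=2; free=3−2=1
SNF(R) diag = [2, 4] → torsion [2, 4]

Answer: M ≅ ℤ^1 ⊕ ℤ/2 ⊕ ℤ/4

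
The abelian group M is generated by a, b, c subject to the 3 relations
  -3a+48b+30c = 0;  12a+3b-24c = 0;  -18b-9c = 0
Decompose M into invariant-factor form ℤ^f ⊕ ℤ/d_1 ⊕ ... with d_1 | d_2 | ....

Answer: M ≅ ℤ/3 ⊕ ℤ/3 ⊕ ℤ/9

Derivation:
rank_ℚ(R)=3; free=3−3=0
SNF(R) diag = [3, 3, 9] → torsion [3, 3, 9]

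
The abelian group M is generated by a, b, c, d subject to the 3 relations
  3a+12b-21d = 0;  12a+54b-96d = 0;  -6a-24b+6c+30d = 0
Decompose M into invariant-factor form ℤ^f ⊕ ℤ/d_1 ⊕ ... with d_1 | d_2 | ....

rank_ℚ(R)=3; free=4−3=1
SNF(R) diag = [3, 6, 6] → torsion [3, 6, 6]

Answer: M ≅ ℤ^1 ⊕ ℤ/3 ⊕ ℤ/6 ⊕ ℤ/6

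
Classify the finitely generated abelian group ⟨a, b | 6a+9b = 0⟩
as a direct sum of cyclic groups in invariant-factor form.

Answer: M ≅ ℤ^1 ⊕ ℤ/3

Derivation:
rank_ℚ(R)=1; free=2−1=1
SNF(R) diag = [3] → torsion [3]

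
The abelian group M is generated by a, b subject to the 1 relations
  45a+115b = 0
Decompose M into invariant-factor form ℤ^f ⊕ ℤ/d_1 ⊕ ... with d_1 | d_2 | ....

Answer: M ≅ ℤ^1 ⊕ ℤ/5

Derivation:
rank_ℚ(R)=1; free=2−1=1
SNF(R) diag = [5] → torsion [5]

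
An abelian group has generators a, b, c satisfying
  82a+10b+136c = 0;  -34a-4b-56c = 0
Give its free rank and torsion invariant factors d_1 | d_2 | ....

Answer: M ≅ ℤ^1 ⊕ ℤ/2 ⊕ ℤ/2

Derivation:
rank_ℚ(R)=2; free=3−2=1
SNF(R) diag = [2, 2] → torsion [2, 2]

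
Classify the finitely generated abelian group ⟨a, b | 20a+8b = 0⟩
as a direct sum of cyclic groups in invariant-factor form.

Answer: M ≅ ℤ^1 ⊕ ℤ/4

Derivation:
rank_ℚ(R)=1; free=2−1=1
SNF(R) diag = [4] → torsion [4]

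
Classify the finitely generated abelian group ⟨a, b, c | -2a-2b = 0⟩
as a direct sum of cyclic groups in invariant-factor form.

Answer: M ≅ ℤ^2 ⊕ ℤ/2

Derivation:
rank_ℚ(R)=1; free=3−1=2
SNF(R) diag = [2] → torsion [2]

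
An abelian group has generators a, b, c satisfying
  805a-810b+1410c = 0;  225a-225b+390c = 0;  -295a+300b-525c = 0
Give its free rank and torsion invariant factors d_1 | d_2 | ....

Answer: M ≅ ℤ/5 ⊕ ℤ/15 ⊕ ℤ/15

Derivation:
rank_ℚ(R)=3; free=3−3=0
SNF(R) diag = [5, 15, 15] → torsion [5, 15, 15]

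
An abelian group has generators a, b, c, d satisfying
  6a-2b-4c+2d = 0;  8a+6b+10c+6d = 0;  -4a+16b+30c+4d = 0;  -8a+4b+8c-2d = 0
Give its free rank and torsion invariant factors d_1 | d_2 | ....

Answer: M ≅ ℤ/2 ⊕ ℤ/2 ⊕ ℤ/2 ⊕ ℤ/2

Derivation:
rank_ℚ(R)=4; free=4−4=0
SNF(R) diag = [2, 2, 2, 2] → torsion [2, 2, 2, 2]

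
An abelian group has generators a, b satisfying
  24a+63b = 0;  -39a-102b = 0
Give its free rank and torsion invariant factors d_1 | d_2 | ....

rank_ℚ(R)=2; free=2−2=0
SNF(R) diag = [3, 3] → torsion [3, 3]

Answer: M ≅ ℤ/3 ⊕ ℤ/3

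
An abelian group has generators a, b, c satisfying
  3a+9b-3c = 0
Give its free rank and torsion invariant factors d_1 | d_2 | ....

rank_ℚ(R)=1; free=3−1=2
SNF(R) diag = [3] → torsion [3]

Answer: M ≅ ℤ^2 ⊕ ℤ/3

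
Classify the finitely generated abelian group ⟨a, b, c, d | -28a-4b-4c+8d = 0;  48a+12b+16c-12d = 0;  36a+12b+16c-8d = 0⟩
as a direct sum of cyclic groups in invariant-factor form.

Answer: M ≅ ℤ^1 ⊕ ℤ/4 ⊕ ℤ/4 ⊕ ℤ/4

Derivation:
rank_ℚ(R)=3; free=4−3=1
SNF(R) diag = [4, 4, 4] → torsion [4, 4, 4]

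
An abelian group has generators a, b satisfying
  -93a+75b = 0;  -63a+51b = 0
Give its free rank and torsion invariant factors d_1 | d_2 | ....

rank_ℚ(R)=2; free=2−2=0
SNF(R) diag = [3, 6] → torsion [3, 6]

Answer: M ≅ ℤ/3 ⊕ ℤ/6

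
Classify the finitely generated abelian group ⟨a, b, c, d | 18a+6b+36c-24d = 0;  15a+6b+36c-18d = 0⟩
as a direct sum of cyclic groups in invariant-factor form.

Answer: M ≅ ℤ^2 ⊕ ℤ/3 ⊕ ℤ/6

Derivation:
rank_ℚ(R)=2; free=4−2=2
SNF(R) diag = [3, 6] → torsion [3, 6]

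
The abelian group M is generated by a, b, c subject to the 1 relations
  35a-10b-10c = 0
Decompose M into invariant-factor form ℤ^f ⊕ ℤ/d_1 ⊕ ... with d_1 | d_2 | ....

rank_ℚ(R)=1; free=3−1=2
SNF(R) diag = [5] → torsion [5]

Answer: M ≅ ℤ^2 ⊕ ℤ/5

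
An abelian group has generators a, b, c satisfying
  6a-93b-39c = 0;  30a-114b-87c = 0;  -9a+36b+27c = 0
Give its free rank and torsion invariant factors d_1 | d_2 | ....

rank_ℚ(R)=3; free=3−3=0
SNF(R) diag = [3, 9, 27] → torsion [3, 9, 27]

Answer: M ≅ ℤ/3 ⊕ ℤ/9 ⊕ ℤ/27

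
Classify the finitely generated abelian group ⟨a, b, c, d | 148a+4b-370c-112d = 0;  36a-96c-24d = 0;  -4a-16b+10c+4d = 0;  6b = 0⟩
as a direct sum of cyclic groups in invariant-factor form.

rank_ℚ(R)=4; free=4−4=0
SNF(R) diag = [2, 6, 12, 36] → torsion [2, 6, 12, 36]

Answer: M ≅ ℤ/2 ⊕ ℤ/6 ⊕ ℤ/12 ⊕ ℤ/36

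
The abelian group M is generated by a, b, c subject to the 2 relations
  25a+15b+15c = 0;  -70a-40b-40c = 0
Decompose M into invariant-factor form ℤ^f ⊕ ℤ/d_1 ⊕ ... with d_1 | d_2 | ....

Answer: M ≅ ℤ^1 ⊕ ℤ/5 ⊕ ℤ/10

Derivation:
rank_ℚ(R)=2; free=3−2=1
SNF(R) diag = [5, 10] → torsion [5, 10]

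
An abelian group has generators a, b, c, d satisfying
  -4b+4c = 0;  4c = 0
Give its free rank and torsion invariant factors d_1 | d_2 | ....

Answer: M ≅ ℤ^2 ⊕ ℤ/4 ⊕ ℤ/4

Derivation:
rank_ℚ(R)=2; free=4−2=2
SNF(R) diag = [4, 4] → torsion [4, 4]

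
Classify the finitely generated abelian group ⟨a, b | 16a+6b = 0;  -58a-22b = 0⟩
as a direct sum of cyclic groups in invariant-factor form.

Answer: M ≅ ℤ/2 ⊕ ℤ/2

Derivation:
rank_ℚ(R)=2; free=2−2=0
SNF(R) diag = [2, 2] → torsion [2, 2]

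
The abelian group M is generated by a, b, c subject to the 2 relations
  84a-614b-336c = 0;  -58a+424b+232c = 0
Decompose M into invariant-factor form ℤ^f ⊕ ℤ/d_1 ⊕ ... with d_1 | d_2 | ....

rank_ℚ(R)=2; free=3−2=1
SNF(R) diag = [2, 2] → torsion [2, 2]

Answer: M ≅ ℤ^1 ⊕ ℤ/2 ⊕ ℤ/2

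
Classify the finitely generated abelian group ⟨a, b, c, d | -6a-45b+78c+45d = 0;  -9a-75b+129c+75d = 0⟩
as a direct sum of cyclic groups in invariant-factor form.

rank_ℚ(R)=2; free=4−2=2
SNF(R) diag = [3, 3] → torsion [3, 3]

Answer: M ≅ ℤ^2 ⊕ ℤ/3 ⊕ ℤ/3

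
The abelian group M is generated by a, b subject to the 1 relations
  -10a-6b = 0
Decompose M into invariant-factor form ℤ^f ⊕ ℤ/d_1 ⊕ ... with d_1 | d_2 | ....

rank_ℚ(R)=1; free=2−1=1
SNF(R) diag = [2] → torsion [2]

Answer: M ≅ ℤ^1 ⊕ ℤ/2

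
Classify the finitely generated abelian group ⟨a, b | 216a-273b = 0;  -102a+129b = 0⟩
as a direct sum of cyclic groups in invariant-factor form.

Answer: M ≅ ℤ/3 ⊕ ℤ/6

Derivation:
rank_ℚ(R)=2; free=2−2=0
SNF(R) diag = [3, 6] → torsion [3, 6]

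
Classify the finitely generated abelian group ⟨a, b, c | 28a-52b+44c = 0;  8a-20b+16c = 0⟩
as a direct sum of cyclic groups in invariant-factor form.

rank_ℚ(R)=2; free=3−2=1
SNF(R) diag = [4, 12] → torsion [4, 12]

Answer: M ≅ ℤ^1 ⊕ ℤ/4 ⊕ ℤ/12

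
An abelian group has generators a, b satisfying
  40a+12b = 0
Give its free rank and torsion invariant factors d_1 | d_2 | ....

rank_ℚ(R)=1; free=2−1=1
SNF(R) diag = [4] → torsion [4]

Answer: M ≅ ℤ^1 ⊕ ℤ/4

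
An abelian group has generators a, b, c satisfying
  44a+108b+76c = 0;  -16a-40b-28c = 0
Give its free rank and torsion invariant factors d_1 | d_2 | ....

Answer: M ≅ ℤ^1 ⊕ ℤ/4 ⊕ ℤ/4

Derivation:
rank_ℚ(R)=2; free=3−2=1
SNF(R) diag = [4, 4] → torsion [4, 4]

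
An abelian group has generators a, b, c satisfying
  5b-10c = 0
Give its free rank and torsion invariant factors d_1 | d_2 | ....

Answer: M ≅ ℤ^2 ⊕ ℤ/5

Derivation:
rank_ℚ(R)=1; free=3−1=2
SNF(R) diag = [5] → torsion [5]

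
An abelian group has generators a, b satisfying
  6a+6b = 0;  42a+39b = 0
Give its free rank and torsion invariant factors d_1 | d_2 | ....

rank_ℚ(R)=2; free=2−2=0
SNF(R) diag = [3, 6] → torsion [3, 6]

Answer: M ≅ ℤ/3 ⊕ ℤ/6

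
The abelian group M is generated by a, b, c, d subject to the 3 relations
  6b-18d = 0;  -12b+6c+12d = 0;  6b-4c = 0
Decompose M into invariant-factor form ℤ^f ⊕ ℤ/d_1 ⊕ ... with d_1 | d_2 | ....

rank_ℚ(R)=3; free=4−3=1
SNF(R) diag = [2, 6, 6] → torsion [2, 6, 6]

Answer: M ≅ ℤ^1 ⊕ ℤ/2 ⊕ ℤ/6 ⊕ ℤ/6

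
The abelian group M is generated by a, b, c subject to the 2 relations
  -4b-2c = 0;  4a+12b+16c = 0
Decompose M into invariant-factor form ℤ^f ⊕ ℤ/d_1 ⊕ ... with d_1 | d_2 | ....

Answer: M ≅ ℤ^1 ⊕ ℤ/2 ⊕ ℤ/4

Derivation:
rank_ℚ(R)=2; free=3−2=1
SNF(R) diag = [2, 4] → torsion [2, 4]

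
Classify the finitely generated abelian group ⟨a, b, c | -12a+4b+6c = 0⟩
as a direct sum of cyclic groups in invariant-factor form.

rank_ℚ(R)=1; free=3−1=2
SNF(R) diag = [2] → torsion [2]

Answer: M ≅ ℤ^2 ⊕ ℤ/2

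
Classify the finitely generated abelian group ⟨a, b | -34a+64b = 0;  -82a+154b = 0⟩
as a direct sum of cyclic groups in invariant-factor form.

rank_ℚ(R)=2; free=2−2=0
SNF(R) diag = [2, 6] → torsion [2, 6]

Answer: M ≅ ℤ/2 ⊕ ℤ/6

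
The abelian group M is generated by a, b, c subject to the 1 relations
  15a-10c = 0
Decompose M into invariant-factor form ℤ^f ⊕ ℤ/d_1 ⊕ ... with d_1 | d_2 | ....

rank_ℚ(R)=1; free=3−1=2
SNF(R) diag = [5] → torsion [5]

Answer: M ≅ ℤ^2 ⊕ ℤ/5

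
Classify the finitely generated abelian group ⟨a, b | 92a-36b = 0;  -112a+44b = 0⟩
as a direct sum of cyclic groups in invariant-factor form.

rank_ℚ(R)=2; free=2−2=0
SNF(R) diag = [4, 4] → torsion [4, 4]

Answer: M ≅ ℤ/4 ⊕ ℤ/4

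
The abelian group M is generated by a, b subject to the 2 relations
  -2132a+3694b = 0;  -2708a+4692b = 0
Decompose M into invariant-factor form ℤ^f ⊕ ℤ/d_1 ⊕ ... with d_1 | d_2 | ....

Answer: M ≅ ℤ/2 ⊕ ℤ/4

Derivation:
rank_ℚ(R)=2; free=2−2=0
SNF(R) diag = [2, 4] → torsion [2, 4]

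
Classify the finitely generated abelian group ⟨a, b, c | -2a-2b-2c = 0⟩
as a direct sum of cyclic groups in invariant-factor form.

rank_ℚ(R)=1; free=3−1=2
SNF(R) diag = [2] → torsion [2]

Answer: M ≅ ℤ^2 ⊕ ℤ/2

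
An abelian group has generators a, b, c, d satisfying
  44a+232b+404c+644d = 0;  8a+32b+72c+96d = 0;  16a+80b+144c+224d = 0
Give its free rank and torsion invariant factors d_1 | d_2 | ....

Answer: M ≅ ℤ^1 ⊕ ℤ/4 ⊕ ℤ/8 ⊕ ℤ/16

Derivation:
rank_ℚ(R)=3; free=4−3=1
SNF(R) diag = [4, 8, 16] → torsion [4, 8, 16]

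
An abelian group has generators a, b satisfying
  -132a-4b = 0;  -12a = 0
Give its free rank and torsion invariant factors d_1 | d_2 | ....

rank_ℚ(R)=2; free=2−2=0
SNF(R) diag = [4, 12] → torsion [4, 12]

Answer: M ≅ ℤ/4 ⊕ ℤ/12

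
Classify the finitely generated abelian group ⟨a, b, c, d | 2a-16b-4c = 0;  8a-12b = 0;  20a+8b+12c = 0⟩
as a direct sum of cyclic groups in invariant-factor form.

rank_ℚ(R)=3; free=4−3=1
SNF(R) diag = [2, 4, 4] → torsion [2, 4, 4]

Answer: M ≅ ℤ^1 ⊕ ℤ/2 ⊕ ℤ/4 ⊕ ℤ/4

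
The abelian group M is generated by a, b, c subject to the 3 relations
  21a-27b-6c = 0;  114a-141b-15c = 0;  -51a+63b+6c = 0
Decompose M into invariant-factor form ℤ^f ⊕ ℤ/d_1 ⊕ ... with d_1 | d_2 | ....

rank_ℚ(R)=3; free=3−3=0
SNF(R) diag = [3, 3, 6] → torsion [3, 3, 6]

Answer: M ≅ ℤ/3 ⊕ ℤ/3 ⊕ ℤ/6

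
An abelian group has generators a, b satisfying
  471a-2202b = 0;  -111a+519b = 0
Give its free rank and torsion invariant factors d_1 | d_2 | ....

rank_ℚ(R)=2; free=2−2=0
SNF(R) diag = [3, 9] → torsion [3, 9]

Answer: M ≅ ℤ/3 ⊕ ℤ/9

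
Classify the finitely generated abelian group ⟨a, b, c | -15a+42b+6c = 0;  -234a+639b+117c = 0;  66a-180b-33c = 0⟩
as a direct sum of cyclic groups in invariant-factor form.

Answer: M ≅ ℤ/3 ⊕ ℤ/3 ⊕ ℤ/9

Derivation:
rank_ℚ(R)=3; free=3−3=0
SNF(R) diag = [3, 3, 9] → torsion [3, 3, 9]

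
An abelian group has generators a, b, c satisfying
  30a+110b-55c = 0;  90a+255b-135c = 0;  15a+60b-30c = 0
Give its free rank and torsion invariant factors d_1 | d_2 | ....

rank_ℚ(R)=3; free=3−3=0
SNF(R) diag = [5, 15, 15] → torsion [5, 15, 15]

Answer: M ≅ ℤ/5 ⊕ ℤ/15 ⊕ ℤ/15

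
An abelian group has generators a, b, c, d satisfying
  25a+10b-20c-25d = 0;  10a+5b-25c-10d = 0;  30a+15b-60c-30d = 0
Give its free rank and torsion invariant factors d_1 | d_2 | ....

rank_ℚ(R)=3; free=4−3=1
SNF(R) diag = [5, 5, 15] → torsion [5, 5, 15]

Answer: M ≅ ℤ^1 ⊕ ℤ/5 ⊕ ℤ/5 ⊕ ℤ/15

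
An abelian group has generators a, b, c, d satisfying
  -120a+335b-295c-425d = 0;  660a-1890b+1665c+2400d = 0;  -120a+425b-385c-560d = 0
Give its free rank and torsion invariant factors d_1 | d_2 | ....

rank_ℚ(R)=3; free=4−3=1
SNF(R) diag = [5, 15, 45] → torsion [5, 15, 45]

Answer: M ≅ ℤ^1 ⊕ ℤ/5 ⊕ ℤ/15 ⊕ ℤ/45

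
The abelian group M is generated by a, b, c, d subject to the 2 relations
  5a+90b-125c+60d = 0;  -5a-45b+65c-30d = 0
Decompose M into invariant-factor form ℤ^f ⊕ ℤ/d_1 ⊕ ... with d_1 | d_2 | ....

rank_ℚ(R)=2; free=4−2=2
SNF(R) diag = [5, 15] → torsion [5, 15]

Answer: M ≅ ℤ^2 ⊕ ℤ/5 ⊕ ℤ/15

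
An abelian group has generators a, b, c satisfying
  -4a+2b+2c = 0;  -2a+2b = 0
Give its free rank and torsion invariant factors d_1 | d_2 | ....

Answer: M ≅ ℤ^1 ⊕ ℤ/2 ⊕ ℤ/2

Derivation:
rank_ℚ(R)=2; free=3−2=1
SNF(R) diag = [2, 2] → torsion [2, 2]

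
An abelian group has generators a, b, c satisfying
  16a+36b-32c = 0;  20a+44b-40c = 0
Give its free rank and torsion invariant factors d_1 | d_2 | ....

Answer: M ≅ ℤ^1 ⊕ ℤ/4 ⊕ ℤ/4

Derivation:
rank_ℚ(R)=2; free=3−2=1
SNF(R) diag = [4, 4] → torsion [4, 4]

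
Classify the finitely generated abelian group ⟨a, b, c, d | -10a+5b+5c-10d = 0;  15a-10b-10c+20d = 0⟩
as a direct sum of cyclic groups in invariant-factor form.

rank_ℚ(R)=2; free=4−2=2
SNF(R) diag = [5, 5] → torsion [5, 5]

Answer: M ≅ ℤ^2 ⊕ ℤ/5 ⊕ ℤ/5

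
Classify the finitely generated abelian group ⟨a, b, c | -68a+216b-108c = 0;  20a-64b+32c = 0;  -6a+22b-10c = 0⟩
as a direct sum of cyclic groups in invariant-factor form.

rank_ℚ(R)=3; free=3−3=0
SNF(R) diag = [2, 4, 4] → torsion [2, 4, 4]

Answer: M ≅ ℤ/2 ⊕ ℤ/4 ⊕ ℤ/4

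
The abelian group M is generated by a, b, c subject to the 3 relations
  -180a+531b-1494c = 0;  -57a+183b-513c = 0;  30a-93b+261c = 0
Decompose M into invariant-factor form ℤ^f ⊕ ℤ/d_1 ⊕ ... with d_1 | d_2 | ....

rank_ℚ(R)=3; free=3−3=0
SNF(R) diag = [3, 9, 9] → torsion [3, 9, 9]

Answer: M ≅ ℤ/3 ⊕ ℤ/9 ⊕ ℤ/9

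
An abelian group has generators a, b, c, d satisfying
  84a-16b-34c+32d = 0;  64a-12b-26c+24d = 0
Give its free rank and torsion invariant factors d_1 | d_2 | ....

rank_ℚ(R)=2; free=4−2=2
SNF(R) diag = [2, 4] → torsion [2, 4]

Answer: M ≅ ℤ^2 ⊕ ℤ/2 ⊕ ℤ/4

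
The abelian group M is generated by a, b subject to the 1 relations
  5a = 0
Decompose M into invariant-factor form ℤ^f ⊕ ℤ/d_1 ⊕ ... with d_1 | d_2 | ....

rank_ℚ(R)=1; free=2−1=1
SNF(R) diag = [5] → torsion [5]

Answer: M ≅ ℤ^1 ⊕ ℤ/5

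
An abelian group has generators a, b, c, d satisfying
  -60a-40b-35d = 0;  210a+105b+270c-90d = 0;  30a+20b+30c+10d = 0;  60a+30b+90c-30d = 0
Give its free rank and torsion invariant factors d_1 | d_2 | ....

rank_ℚ(R)=4; free=4−4=0
SNF(R) diag = [5, 15, 30, 30] → torsion [5, 15, 30, 30]

Answer: M ≅ ℤ/5 ⊕ ℤ/15 ⊕ ℤ/30 ⊕ ℤ/30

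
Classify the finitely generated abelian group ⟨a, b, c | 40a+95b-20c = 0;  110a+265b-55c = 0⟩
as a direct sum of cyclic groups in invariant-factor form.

Answer: M ≅ ℤ^1 ⊕ ℤ/5 ⊕ ℤ/15

Derivation:
rank_ℚ(R)=2; free=3−2=1
SNF(R) diag = [5, 15] → torsion [5, 15]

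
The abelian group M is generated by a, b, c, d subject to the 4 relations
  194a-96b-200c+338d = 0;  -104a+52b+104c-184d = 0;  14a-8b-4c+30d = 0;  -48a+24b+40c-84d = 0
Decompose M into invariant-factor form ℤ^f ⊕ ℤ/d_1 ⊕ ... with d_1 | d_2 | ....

Answer: M ≅ ℤ/2 ⊕ ℤ/4 ⊕ ℤ/4 ⊕ ℤ/12

Derivation:
rank_ℚ(R)=4; free=4−4=0
SNF(R) diag = [2, 4, 4, 12] → torsion [2, 4, 4, 12]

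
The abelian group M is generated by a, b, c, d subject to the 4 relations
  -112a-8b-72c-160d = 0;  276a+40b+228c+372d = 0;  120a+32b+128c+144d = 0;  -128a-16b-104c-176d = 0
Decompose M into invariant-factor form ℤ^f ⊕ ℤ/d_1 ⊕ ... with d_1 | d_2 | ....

rank_ℚ(R)=4; free=4−4=0
SNF(R) diag = [4, 8, 8, 24] → torsion [4, 8, 8, 24]

Answer: M ≅ ℤ/4 ⊕ ℤ/8 ⊕ ℤ/8 ⊕ ℤ/24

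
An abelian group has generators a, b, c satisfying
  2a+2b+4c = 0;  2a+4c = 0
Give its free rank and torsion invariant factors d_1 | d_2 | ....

rank_ℚ(R)=2; free=3−2=1
SNF(R) diag = [2, 2] → torsion [2, 2]

Answer: M ≅ ℤ^1 ⊕ ℤ/2 ⊕ ℤ/2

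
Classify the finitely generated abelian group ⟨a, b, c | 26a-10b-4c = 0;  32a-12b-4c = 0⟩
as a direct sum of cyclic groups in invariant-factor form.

Answer: M ≅ ℤ^1 ⊕ ℤ/2 ⊕ ℤ/4

Derivation:
rank_ℚ(R)=2; free=3−2=1
SNF(R) diag = [2, 4] → torsion [2, 4]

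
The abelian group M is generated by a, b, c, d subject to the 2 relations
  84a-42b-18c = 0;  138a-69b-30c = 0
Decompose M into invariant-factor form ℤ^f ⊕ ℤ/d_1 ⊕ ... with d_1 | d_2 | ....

Answer: M ≅ ℤ^2 ⊕ ℤ/3 ⊕ ℤ/6

Derivation:
rank_ℚ(R)=2; free=4−2=2
SNF(R) diag = [3, 6] → torsion [3, 6]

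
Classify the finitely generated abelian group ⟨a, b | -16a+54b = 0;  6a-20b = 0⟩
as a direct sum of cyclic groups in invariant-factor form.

Answer: M ≅ ℤ/2 ⊕ ℤ/2

Derivation:
rank_ℚ(R)=2; free=2−2=0
SNF(R) diag = [2, 2] → torsion [2, 2]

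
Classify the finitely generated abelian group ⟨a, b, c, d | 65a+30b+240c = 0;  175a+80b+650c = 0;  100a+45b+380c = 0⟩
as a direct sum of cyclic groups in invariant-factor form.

rank_ℚ(R)=3; free=4−3=1
SNF(R) diag = [5, 5, 10] → torsion [5, 5, 10]

Answer: M ≅ ℤ^1 ⊕ ℤ/5 ⊕ ℤ/5 ⊕ ℤ/10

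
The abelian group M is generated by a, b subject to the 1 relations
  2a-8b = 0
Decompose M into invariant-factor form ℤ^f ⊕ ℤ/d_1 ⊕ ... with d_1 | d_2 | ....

rank_ℚ(R)=1; free=2−1=1
SNF(R) diag = [2] → torsion [2]

Answer: M ≅ ℤ^1 ⊕ ℤ/2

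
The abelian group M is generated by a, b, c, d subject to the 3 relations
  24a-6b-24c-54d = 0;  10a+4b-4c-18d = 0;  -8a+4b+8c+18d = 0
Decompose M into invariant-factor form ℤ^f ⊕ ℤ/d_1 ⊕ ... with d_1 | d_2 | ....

rank_ℚ(R)=3; free=4−3=1
SNF(R) diag = [2, 6, 6] → torsion [2, 6, 6]

Answer: M ≅ ℤ^1 ⊕ ℤ/2 ⊕ ℤ/6 ⊕ ℤ/6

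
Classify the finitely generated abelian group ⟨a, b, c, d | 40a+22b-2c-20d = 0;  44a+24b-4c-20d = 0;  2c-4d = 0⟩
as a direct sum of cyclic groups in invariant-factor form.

rank_ℚ(R)=3; free=4−3=1
SNF(R) diag = [2, 2, 4] → torsion [2, 2, 4]

Answer: M ≅ ℤ^1 ⊕ ℤ/2 ⊕ ℤ/2 ⊕ ℤ/4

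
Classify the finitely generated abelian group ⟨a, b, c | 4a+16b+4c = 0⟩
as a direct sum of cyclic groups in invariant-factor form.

rank_ℚ(R)=1; free=3−1=2
SNF(R) diag = [4] → torsion [4]

Answer: M ≅ ℤ^2 ⊕ ℤ/4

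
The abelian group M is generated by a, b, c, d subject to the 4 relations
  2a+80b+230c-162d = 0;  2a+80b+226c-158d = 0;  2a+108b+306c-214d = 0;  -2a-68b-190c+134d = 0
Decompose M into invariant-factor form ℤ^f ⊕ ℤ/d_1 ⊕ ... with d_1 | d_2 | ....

Answer: M ≅ ℤ/2 ⊕ ℤ/4 ⊕ ℤ/4 ⊕ ℤ/12

Derivation:
rank_ℚ(R)=4; free=4−4=0
SNF(R) diag = [2, 4, 4, 12] → torsion [2, 4, 4, 12]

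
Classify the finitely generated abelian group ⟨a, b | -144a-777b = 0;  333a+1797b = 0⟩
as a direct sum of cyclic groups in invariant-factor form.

Answer: M ≅ ℤ/3 ⊕ ℤ/9

Derivation:
rank_ℚ(R)=2; free=2−2=0
SNF(R) diag = [3, 9] → torsion [3, 9]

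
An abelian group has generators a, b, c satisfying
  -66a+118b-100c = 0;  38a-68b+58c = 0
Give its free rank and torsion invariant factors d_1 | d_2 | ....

Answer: M ≅ ℤ^1 ⊕ ℤ/2 ⊕ ℤ/2

Derivation:
rank_ℚ(R)=2; free=3−2=1
SNF(R) diag = [2, 2] → torsion [2, 2]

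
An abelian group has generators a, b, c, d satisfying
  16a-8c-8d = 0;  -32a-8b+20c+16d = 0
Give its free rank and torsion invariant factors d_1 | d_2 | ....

Answer: M ≅ ℤ^2 ⊕ ℤ/4 ⊕ ℤ/8

Derivation:
rank_ℚ(R)=2; free=4−2=2
SNF(R) diag = [4, 8] → torsion [4, 8]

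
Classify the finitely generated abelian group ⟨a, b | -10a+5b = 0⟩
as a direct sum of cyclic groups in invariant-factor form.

Answer: M ≅ ℤ^1 ⊕ ℤ/5

Derivation:
rank_ℚ(R)=1; free=2−1=1
SNF(R) diag = [5] → torsion [5]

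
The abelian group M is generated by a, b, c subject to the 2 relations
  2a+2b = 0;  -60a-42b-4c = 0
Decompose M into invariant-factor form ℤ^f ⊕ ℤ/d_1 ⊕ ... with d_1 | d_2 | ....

rank_ℚ(R)=2; free=3−2=1
SNF(R) diag = [2, 2] → torsion [2, 2]

Answer: M ≅ ℤ^1 ⊕ ℤ/2 ⊕ ℤ/2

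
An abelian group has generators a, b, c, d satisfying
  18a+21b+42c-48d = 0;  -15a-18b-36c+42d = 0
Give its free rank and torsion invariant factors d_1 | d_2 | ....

Answer: M ≅ ℤ^2 ⊕ ℤ/3 ⊕ ℤ/3

Derivation:
rank_ℚ(R)=2; free=4−2=2
SNF(R) diag = [3, 3] → torsion [3, 3]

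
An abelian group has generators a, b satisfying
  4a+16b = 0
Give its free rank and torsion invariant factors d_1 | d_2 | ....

rank_ℚ(R)=1; free=2−1=1
SNF(R) diag = [4] → torsion [4]

Answer: M ≅ ℤ^1 ⊕ ℤ/4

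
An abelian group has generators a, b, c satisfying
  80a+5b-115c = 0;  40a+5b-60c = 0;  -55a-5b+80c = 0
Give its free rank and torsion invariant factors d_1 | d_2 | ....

Answer: M ≅ ℤ/5 ⊕ ℤ/5 ⊕ ℤ/5

Derivation:
rank_ℚ(R)=3; free=3−3=0
SNF(R) diag = [5, 5, 5] → torsion [5, 5, 5]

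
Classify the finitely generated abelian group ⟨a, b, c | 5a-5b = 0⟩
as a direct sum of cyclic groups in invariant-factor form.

rank_ℚ(R)=1; free=3−1=2
SNF(R) diag = [5] → torsion [5]

Answer: M ≅ ℤ^2 ⊕ ℤ/5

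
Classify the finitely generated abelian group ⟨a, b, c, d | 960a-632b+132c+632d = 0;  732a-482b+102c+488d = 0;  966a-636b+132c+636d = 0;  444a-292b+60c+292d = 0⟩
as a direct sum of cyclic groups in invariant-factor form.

rank_ℚ(R)=4; free=4−4=0
SNF(R) diag = [2, 6, 12, 12] → torsion [2, 6, 12, 12]

Answer: M ≅ ℤ/2 ⊕ ℤ/6 ⊕ ℤ/12 ⊕ ℤ/12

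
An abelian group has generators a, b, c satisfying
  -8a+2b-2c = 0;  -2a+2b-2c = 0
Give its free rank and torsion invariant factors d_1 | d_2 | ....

rank_ℚ(R)=2; free=3−2=1
SNF(R) diag = [2, 6] → torsion [2, 6]

Answer: M ≅ ℤ^1 ⊕ ℤ/2 ⊕ ℤ/6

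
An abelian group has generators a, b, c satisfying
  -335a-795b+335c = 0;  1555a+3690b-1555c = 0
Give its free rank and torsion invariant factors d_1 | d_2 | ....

rank_ℚ(R)=2; free=3−2=1
SNF(R) diag = [5, 15] → torsion [5, 15]

Answer: M ≅ ℤ^1 ⊕ ℤ/5 ⊕ ℤ/15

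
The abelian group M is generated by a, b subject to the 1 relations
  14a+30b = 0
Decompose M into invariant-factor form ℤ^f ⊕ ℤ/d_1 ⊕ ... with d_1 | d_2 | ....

rank_ℚ(R)=1; free=2−1=1
SNF(R) diag = [2] → torsion [2]

Answer: M ≅ ℤ^1 ⊕ ℤ/2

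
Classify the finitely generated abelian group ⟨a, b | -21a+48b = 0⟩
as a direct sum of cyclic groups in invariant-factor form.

Answer: M ≅ ℤ^1 ⊕ ℤ/3

Derivation:
rank_ℚ(R)=1; free=2−1=1
SNF(R) diag = [3] → torsion [3]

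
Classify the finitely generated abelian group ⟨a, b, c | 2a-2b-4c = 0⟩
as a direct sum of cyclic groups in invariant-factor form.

Answer: M ≅ ℤ^2 ⊕ ℤ/2

Derivation:
rank_ℚ(R)=1; free=3−1=2
SNF(R) diag = [2] → torsion [2]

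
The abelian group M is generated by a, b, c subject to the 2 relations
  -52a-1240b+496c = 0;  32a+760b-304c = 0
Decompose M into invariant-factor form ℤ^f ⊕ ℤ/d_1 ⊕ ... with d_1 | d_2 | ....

Answer: M ≅ ℤ^1 ⊕ ℤ/4 ⊕ ℤ/8

Derivation:
rank_ℚ(R)=2; free=3−2=1
SNF(R) diag = [4, 8] → torsion [4, 8]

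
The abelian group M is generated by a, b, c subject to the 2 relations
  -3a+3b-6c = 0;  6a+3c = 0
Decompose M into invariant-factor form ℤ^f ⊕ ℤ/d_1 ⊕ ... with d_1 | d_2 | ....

rank_ℚ(R)=2; free=3−2=1
SNF(R) diag = [3, 3] → torsion [3, 3]

Answer: M ≅ ℤ^1 ⊕ ℤ/3 ⊕ ℤ/3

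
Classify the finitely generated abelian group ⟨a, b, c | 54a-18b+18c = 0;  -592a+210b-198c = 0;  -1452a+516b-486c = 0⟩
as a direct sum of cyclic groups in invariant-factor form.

rank_ℚ(R)=3; free=3−3=0
SNF(R) diag = [2, 6, 18] → torsion [2, 6, 18]

Answer: M ≅ ℤ/2 ⊕ ℤ/6 ⊕ ℤ/18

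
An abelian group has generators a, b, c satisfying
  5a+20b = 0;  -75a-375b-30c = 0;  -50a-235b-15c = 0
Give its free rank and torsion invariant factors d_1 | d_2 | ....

Answer: M ≅ ℤ/5 ⊕ ℤ/5 ⊕ ℤ/15

Derivation:
rank_ℚ(R)=3; free=3−3=0
SNF(R) diag = [5, 5, 15] → torsion [5, 5, 15]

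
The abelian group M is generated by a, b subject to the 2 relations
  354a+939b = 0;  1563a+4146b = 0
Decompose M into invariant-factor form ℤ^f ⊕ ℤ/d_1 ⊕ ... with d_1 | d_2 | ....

rank_ℚ(R)=2; free=2−2=0
SNF(R) diag = [3, 9] → torsion [3, 9]

Answer: M ≅ ℤ/3 ⊕ ℤ/9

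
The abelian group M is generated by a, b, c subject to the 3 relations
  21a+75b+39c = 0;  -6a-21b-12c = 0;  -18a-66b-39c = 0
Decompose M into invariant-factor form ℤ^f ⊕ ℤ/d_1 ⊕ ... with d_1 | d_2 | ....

rank_ℚ(R)=3; free=3−3=0
SNF(R) diag = [3, 3, 9] → torsion [3, 3, 9]

Answer: M ≅ ℤ/3 ⊕ ℤ/3 ⊕ ℤ/9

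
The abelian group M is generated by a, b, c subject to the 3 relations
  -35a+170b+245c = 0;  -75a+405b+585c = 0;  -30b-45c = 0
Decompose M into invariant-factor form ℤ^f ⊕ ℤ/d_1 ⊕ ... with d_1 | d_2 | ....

Answer: M ≅ ℤ/5 ⊕ ℤ/15 ⊕ ℤ/15

Derivation:
rank_ℚ(R)=3; free=3−3=0
SNF(R) diag = [5, 15, 15] → torsion [5, 15, 15]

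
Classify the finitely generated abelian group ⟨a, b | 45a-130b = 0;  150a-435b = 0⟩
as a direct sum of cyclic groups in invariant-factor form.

Answer: M ≅ ℤ/5 ⊕ ℤ/15

Derivation:
rank_ℚ(R)=2; free=2−2=0
SNF(R) diag = [5, 15] → torsion [5, 15]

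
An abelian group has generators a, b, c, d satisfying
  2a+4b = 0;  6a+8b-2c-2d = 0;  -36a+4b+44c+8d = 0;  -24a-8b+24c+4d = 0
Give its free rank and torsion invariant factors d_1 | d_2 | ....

rank_ℚ(R)=4; free=4−4=0
SNF(R) diag = [2, 2, 4, 12] → torsion [2, 2, 4, 12]

Answer: M ≅ ℤ/2 ⊕ ℤ/2 ⊕ ℤ/4 ⊕ ℤ/12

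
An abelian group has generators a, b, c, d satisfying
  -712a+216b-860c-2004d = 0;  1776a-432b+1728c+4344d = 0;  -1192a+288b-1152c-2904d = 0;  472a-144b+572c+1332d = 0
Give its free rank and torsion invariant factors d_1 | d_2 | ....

Answer: M ≅ ℤ/4 ⊕ ℤ/8 ⊕ ℤ/24 ⊕ ℤ/72

Derivation:
rank_ℚ(R)=4; free=4−4=0
SNF(R) diag = [4, 8, 24, 72] → torsion [4, 8, 24, 72]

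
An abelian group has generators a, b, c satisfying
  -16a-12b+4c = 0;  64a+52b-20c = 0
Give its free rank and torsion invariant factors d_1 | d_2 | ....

rank_ℚ(R)=2; free=3−2=1
SNF(R) diag = [4, 8] → torsion [4, 8]

Answer: M ≅ ℤ^1 ⊕ ℤ/4 ⊕ ℤ/8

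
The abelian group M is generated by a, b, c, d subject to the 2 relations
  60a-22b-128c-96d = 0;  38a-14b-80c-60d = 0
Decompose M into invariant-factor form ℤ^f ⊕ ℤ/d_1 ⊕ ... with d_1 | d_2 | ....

rank_ℚ(R)=2; free=4−2=2
SNF(R) diag = [2, 2] → torsion [2, 2]

Answer: M ≅ ℤ^2 ⊕ ℤ/2 ⊕ ℤ/2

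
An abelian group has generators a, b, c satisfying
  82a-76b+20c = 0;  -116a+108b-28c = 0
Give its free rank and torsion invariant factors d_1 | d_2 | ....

rank_ℚ(R)=2; free=3−2=1
SNF(R) diag = [2, 4] → torsion [2, 4]

Answer: M ≅ ℤ^1 ⊕ ℤ/2 ⊕ ℤ/4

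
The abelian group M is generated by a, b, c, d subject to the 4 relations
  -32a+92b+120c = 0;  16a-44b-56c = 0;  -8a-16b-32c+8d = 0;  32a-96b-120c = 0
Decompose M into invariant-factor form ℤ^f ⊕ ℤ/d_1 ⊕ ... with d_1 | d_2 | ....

Answer: M ≅ ℤ/4 ⊕ ℤ/8 ⊕ ℤ/8 ⊕ ℤ/16

Derivation:
rank_ℚ(R)=4; free=4−4=0
SNF(R) diag = [4, 8, 8, 16] → torsion [4, 8, 8, 16]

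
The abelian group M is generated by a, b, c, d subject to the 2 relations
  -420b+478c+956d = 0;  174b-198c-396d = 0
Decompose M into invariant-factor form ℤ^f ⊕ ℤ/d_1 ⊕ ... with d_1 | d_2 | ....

rank_ℚ(R)=2; free=4−2=2
SNF(R) diag = [2, 6] → torsion [2, 6]

Answer: M ≅ ℤ^2 ⊕ ℤ/2 ⊕ ℤ/6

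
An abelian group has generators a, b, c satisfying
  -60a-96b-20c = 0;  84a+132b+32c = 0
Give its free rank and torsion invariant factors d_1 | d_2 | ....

Answer: M ≅ ℤ^1 ⊕ ℤ/4 ⊕ ℤ/12

Derivation:
rank_ℚ(R)=2; free=3−2=1
SNF(R) diag = [4, 12] → torsion [4, 12]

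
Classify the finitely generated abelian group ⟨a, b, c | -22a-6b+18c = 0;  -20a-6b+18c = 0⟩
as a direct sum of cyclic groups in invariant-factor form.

Answer: M ≅ ℤ^1 ⊕ ℤ/2 ⊕ ℤ/6

Derivation:
rank_ℚ(R)=2; free=3−2=1
SNF(R) diag = [2, 6] → torsion [2, 6]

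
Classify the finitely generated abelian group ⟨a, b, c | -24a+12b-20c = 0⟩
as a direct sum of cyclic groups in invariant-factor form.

rank_ℚ(R)=1; free=3−1=2
SNF(R) diag = [4] → torsion [4]

Answer: M ≅ ℤ^2 ⊕ ℤ/4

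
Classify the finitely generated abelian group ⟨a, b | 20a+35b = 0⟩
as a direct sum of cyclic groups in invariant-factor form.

Answer: M ≅ ℤ^1 ⊕ ℤ/5

Derivation:
rank_ℚ(R)=1; free=2−1=1
SNF(R) diag = [5] → torsion [5]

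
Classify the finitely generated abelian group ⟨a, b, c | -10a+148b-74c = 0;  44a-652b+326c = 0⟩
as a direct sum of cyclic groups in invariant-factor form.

rank_ℚ(R)=2; free=3−2=1
SNF(R) diag = [2, 2] → torsion [2, 2]

Answer: M ≅ ℤ^1 ⊕ ℤ/2 ⊕ ℤ/2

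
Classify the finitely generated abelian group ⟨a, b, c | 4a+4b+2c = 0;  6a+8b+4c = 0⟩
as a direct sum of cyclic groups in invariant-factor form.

Answer: M ≅ ℤ^1 ⊕ ℤ/2 ⊕ ℤ/2

Derivation:
rank_ℚ(R)=2; free=3−2=1
SNF(R) diag = [2, 2] → torsion [2, 2]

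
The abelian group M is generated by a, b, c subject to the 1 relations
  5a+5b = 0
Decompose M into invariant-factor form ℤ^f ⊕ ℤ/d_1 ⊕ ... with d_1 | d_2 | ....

rank_ℚ(R)=1; free=3−1=2
SNF(R) diag = [5] → torsion [5]

Answer: M ≅ ℤ^2 ⊕ ℤ/5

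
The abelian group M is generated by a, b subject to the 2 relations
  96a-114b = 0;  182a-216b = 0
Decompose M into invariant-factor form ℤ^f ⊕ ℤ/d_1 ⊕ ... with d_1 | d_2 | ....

Answer: M ≅ ℤ/2 ⊕ ℤ/6

Derivation:
rank_ℚ(R)=2; free=2−2=0
SNF(R) diag = [2, 6] → torsion [2, 6]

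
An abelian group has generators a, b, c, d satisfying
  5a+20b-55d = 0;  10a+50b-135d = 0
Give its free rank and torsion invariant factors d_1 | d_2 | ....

rank_ℚ(R)=2; free=4−2=2
SNF(R) diag = [5, 5] → torsion [5, 5]

Answer: M ≅ ℤ^2 ⊕ ℤ/5 ⊕ ℤ/5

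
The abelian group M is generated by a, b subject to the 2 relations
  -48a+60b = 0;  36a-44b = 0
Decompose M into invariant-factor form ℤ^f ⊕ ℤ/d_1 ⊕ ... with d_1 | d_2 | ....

Answer: M ≅ ℤ/4 ⊕ ℤ/12

Derivation:
rank_ℚ(R)=2; free=2−2=0
SNF(R) diag = [4, 12] → torsion [4, 12]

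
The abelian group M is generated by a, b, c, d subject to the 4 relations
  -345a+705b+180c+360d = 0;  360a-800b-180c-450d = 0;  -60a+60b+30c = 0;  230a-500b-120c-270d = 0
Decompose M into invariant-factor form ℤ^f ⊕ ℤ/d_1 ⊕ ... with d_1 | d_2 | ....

Answer: M ≅ ℤ/5 ⊕ ℤ/10 ⊕ ℤ/30 ⊕ ℤ/90

Derivation:
rank_ℚ(R)=4; free=4−4=0
SNF(R) diag = [5, 10, 30, 90] → torsion [5, 10, 30, 90]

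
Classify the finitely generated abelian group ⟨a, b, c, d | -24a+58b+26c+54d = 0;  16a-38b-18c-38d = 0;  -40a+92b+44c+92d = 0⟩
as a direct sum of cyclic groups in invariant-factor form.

rank_ℚ(R)=3; free=4−3=1
SNF(R) diag = [2, 4, 8] → torsion [2, 4, 8]

Answer: M ≅ ℤ^1 ⊕ ℤ/2 ⊕ ℤ/4 ⊕ ℤ/8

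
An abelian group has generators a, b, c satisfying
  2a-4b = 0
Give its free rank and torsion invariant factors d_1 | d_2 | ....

rank_ℚ(R)=1; free=3−1=2
SNF(R) diag = [2] → torsion [2]

Answer: M ≅ ℤ^2 ⊕ ℤ/2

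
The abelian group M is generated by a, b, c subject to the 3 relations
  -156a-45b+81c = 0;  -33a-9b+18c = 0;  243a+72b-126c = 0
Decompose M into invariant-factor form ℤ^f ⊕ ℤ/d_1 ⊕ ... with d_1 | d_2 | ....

Answer: M ≅ ℤ/3 ⊕ ℤ/9 ⊕ ℤ/9

Derivation:
rank_ℚ(R)=3; free=3−3=0
SNF(R) diag = [3, 9, 9] → torsion [3, 9, 9]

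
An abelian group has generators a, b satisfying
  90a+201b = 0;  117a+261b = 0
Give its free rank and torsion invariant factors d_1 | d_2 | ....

Answer: M ≅ ℤ/3 ⊕ ℤ/9

Derivation:
rank_ℚ(R)=2; free=2−2=0
SNF(R) diag = [3, 9] → torsion [3, 9]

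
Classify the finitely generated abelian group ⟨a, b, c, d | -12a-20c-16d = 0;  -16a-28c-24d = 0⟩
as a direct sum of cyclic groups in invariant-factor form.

Answer: M ≅ ℤ^2 ⊕ ℤ/4 ⊕ ℤ/4

Derivation:
rank_ℚ(R)=2; free=4−2=2
SNF(R) diag = [4, 4] → torsion [4, 4]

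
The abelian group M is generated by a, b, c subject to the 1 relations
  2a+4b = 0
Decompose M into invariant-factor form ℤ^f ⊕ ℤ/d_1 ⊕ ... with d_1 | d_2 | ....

Answer: M ≅ ℤ^2 ⊕ ℤ/2

Derivation:
rank_ℚ(R)=1; free=3−1=2
SNF(R) diag = [2] → torsion [2]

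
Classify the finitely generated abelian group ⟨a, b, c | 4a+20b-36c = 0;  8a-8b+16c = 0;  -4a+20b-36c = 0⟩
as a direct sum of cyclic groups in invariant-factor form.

Answer: M ≅ ℤ/4 ⊕ ℤ/8 ⊕ ℤ/8

Derivation:
rank_ℚ(R)=3; free=3−3=0
SNF(R) diag = [4, 8, 8] → torsion [4, 8, 8]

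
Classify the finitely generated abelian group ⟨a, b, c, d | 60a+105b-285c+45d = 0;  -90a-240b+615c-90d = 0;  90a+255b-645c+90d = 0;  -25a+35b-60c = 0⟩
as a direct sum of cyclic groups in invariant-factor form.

rank_ℚ(R)=4; free=4−4=0
SNF(R) diag = [5, 15, 15, 45] → torsion [5, 15, 15, 45]

Answer: M ≅ ℤ/5 ⊕ ℤ/15 ⊕ ℤ/15 ⊕ ℤ/45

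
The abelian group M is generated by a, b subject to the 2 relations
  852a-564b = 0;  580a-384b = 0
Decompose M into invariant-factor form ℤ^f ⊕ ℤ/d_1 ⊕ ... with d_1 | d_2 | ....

rank_ℚ(R)=2; free=2−2=0
SNF(R) diag = [4, 12] → torsion [4, 12]

Answer: M ≅ ℤ/4 ⊕ ℤ/12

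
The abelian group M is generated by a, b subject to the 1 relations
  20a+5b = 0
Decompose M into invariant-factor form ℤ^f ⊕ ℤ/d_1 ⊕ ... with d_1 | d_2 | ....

Answer: M ≅ ℤ^1 ⊕ ℤ/5

Derivation:
rank_ℚ(R)=1; free=2−1=1
SNF(R) diag = [5] → torsion [5]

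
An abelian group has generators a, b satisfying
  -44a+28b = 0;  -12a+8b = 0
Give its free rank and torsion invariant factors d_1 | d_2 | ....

Answer: M ≅ ℤ/4 ⊕ ℤ/4

Derivation:
rank_ℚ(R)=2; free=2−2=0
SNF(R) diag = [4, 4] → torsion [4, 4]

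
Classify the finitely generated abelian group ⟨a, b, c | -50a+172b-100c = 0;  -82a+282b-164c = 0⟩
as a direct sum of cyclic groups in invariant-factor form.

Answer: M ≅ ℤ^1 ⊕ ℤ/2 ⊕ ℤ/2

Derivation:
rank_ℚ(R)=2; free=3−2=1
SNF(R) diag = [2, 2] → torsion [2, 2]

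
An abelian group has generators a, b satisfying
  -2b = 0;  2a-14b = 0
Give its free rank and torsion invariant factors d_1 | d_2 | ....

Answer: M ≅ ℤ/2 ⊕ ℤ/2

Derivation:
rank_ℚ(R)=2; free=2−2=0
SNF(R) diag = [2, 2] → torsion [2, 2]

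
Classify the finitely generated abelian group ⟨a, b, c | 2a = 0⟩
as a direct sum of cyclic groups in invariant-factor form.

Answer: M ≅ ℤ^2 ⊕ ℤ/2

Derivation:
rank_ℚ(R)=1; free=3−1=2
SNF(R) diag = [2] → torsion [2]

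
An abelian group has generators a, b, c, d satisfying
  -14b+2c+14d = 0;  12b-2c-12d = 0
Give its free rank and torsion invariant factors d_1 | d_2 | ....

rank_ℚ(R)=2; free=4−2=2
SNF(R) diag = [2, 2] → torsion [2, 2]

Answer: M ≅ ℤ^2 ⊕ ℤ/2 ⊕ ℤ/2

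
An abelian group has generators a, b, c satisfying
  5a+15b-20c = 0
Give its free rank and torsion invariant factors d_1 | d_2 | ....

Answer: M ≅ ℤ^2 ⊕ ℤ/5

Derivation:
rank_ℚ(R)=1; free=3−1=2
SNF(R) diag = [5] → torsion [5]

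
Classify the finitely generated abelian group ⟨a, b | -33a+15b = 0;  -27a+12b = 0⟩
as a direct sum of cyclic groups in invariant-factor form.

Answer: M ≅ ℤ/3 ⊕ ℤ/3

Derivation:
rank_ℚ(R)=2; free=2−2=0
SNF(R) diag = [3, 3] → torsion [3, 3]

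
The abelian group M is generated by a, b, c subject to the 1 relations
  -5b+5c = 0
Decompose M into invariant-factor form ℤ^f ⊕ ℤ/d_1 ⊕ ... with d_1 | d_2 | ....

rank_ℚ(R)=1; free=3−1=2
SNF(R) diag = [5] → torsion [5]

Answer: M ≅ ℤ^2 ⊕ ℤ/5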